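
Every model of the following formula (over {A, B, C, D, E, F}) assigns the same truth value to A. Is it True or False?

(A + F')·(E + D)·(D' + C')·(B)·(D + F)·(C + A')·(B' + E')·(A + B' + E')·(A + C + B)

False

Suppose A = 1.
(B) alone gives B = 1.
(C) alone gives C = 1.
(D') alone gives D = 0.
(E) alone gives E = 1.
That conflicts with the unit clause (E').
So every satisfying assignment has A = False.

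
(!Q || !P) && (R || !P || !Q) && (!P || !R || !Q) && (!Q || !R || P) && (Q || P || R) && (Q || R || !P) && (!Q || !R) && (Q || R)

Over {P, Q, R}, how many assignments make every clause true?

3

There are 2^3 = 8 truth assignments over (P, Q, R).
Check each against the 8 clauses (columns in the order P, Q, R):
  F F F  ✗ fails (Q || P || R)
  F F T  ✓ satisfies all
  F T F  ✓ satisfies all
  F T T  ✗ fails (!Q || !R || P)
  T F F  ✗ fails (Q || R || !P)
  T F T  ✓ satisfies all
  T T F  ✗ fails (!Q || !P)
  T T T  ✗ fails (!Q || !P)
3 of the 8 rows are models.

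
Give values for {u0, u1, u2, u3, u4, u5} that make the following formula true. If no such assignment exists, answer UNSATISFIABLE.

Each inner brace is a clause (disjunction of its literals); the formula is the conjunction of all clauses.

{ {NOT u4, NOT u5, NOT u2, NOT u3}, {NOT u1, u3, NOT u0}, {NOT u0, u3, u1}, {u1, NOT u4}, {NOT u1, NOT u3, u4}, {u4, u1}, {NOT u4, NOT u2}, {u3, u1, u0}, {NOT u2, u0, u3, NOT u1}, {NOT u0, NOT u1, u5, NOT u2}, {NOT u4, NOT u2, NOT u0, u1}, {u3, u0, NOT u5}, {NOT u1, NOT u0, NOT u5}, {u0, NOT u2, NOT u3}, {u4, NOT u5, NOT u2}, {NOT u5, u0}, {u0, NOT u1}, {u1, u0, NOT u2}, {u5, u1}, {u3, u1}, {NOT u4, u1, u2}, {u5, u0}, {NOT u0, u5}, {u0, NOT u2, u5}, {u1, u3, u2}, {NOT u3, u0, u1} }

Try u1 = true.
The clause (u0) is unit, so u0 = true.
The clause (u3) is unit, so u3 = true.
The clause (u4) is unit, so u4 = true.
The clause (NOT u2) is unit, so u2 = false.
The clause (NOT u5) is unit, so u5 = false.
That conflicts with the unit clause (u5).
Undo u1 and try u1 = false.
The clause (NOT u4) is unit, so u4 = false.
That conflicts with the unit clause (u4).
Either choice for u1 ends in contradiction.

UNSATISFIABLE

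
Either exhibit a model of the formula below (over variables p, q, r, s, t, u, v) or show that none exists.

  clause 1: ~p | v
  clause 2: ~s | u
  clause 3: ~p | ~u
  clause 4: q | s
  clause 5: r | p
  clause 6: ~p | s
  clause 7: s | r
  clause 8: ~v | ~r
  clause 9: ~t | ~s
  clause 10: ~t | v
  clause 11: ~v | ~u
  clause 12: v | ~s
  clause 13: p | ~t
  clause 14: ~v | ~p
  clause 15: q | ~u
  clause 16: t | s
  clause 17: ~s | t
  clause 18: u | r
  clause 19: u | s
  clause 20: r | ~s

UNSATISFIABLE

Branch on p: set p = 0.
Unit clause (r) forces r = 1.
Unit clause (~v) forces v = 0.
Unit clause (~t) forces t = 0.
Unit clause (~s) forces s = 0.
That conflicts with the unit clause (s).
Backtrack on p: now try p = 1.
Unit clause (v) forces v = 1.
That conflicts with the unit clause (~v).
Either choice for p ends in contradiction.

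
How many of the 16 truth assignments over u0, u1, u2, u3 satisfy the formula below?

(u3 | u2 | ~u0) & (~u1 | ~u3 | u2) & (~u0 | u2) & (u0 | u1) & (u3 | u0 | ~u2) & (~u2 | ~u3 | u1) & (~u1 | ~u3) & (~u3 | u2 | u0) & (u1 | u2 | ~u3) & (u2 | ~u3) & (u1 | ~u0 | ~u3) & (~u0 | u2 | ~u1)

There are 2^4 = 16 truth assignments over (u0, u1, u2, u3).
Check each against the 12 clauses (columns in the order u0, u1, u2, u3):
  F F F F  ✗ fails (u0 | u1)
  F F F T  ✗ fails (u0 | u1)
  F F T F  ✗ fails (u0 | u1)
  F F T T  ✗ fails (u0 | u1)
  F T F F  ✓ satisfies all
  F T F T  ✗ fails (~u1 | ~u3 | u2)
  F T T F  ✗ fails (u3 | u0 | ~u2)
  F T T T  ✗ fails (~u1 | ~u3)
  T F F F  ✗ fails (u3 | u2 | ~u0)
  T F F T  ✗ fails (~u0 | u2)
  T F T F  ✓ satisfies all
  T F T T  ✗ fails (~u2 | ~u3 | u1)
  T T F F  ✗ fails (u3 | u2 | ~u0)
  T T F T  ✗ fails (~u1 | ~u3 | u2)
  T T T F  ✓ satisfies all
  T T T T  ✗ fails (~u1 | ~u3)
3 of the 16 rows are models.

3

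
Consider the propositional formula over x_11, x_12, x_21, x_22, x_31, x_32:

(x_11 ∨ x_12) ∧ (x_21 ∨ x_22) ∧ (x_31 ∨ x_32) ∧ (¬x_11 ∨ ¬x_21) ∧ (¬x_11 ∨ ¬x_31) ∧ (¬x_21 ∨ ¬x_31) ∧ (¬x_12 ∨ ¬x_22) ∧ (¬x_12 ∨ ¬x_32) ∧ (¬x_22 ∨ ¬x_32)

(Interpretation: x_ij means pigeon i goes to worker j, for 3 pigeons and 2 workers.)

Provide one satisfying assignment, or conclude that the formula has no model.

Branch on x_11: set x_11 = True.
From the singleton clause (¬x_21), x_21 = False.
From the singleton clause (x_22), x_22 = True.
From the singleton clause (¬x_31), x_31 = False.
From the singleton clause (x_32), x_32 = True.
Now (¬x_32) is unsatisfied and unit — conflict.
That branch fails; take x_11 = False instead.
From the singleton clause (x_12), x_12 = True.
From the singleton clause (¬x_22), x_22 = False.
From the singleton clause (x_21), x_21 = True.
From the singleton clause (¬x_31), x_31 = False.
From the singleton clause (x_32), x_32 = True.
Now (¬x_32) is unsatisfied and unit — conflict.
Both values of x_11 lead to a conflict.

UNSATISFIABLE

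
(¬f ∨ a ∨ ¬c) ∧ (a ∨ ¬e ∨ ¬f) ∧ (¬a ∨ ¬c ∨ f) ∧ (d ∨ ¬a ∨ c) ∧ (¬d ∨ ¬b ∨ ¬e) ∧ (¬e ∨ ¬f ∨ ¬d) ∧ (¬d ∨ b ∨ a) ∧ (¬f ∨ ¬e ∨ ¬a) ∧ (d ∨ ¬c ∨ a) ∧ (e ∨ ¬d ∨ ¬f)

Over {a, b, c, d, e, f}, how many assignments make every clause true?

There are 2^6 = 64 truth assignments over (a, b, c, d, e, f).
Split on d. With d = True, the clauses containing d are satisfied and ¬d drops from the rest; 5 of the 2^5 = 32 assignments to the other variables satisfy what remains.
With d = False, by the same count on the reduced clause set, 8 assignments work.
(One model: a=F, b=F, c=F, d=F, e=F, f=F.)
Total: 5 + 8 = 13.

13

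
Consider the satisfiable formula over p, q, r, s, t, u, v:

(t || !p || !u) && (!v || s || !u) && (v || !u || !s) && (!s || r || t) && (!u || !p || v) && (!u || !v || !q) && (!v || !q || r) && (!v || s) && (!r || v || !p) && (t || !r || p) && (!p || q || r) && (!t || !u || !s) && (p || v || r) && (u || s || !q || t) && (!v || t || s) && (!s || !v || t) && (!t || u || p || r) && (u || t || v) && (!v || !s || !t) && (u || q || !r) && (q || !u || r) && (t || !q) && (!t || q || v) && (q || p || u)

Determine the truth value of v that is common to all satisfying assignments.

Suppose v = true.
(s) alone gives s = true.
(t) alone gives t = true.
Now (!t) is unsatisfied and unit — conflict.
So every satisfying assignment has v = False.

False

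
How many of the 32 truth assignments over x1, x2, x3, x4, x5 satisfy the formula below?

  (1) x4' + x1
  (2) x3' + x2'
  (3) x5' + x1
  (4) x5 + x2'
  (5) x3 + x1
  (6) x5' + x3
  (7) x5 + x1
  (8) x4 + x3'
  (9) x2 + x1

There are 2^5 = 32 truth assignments over (x1, x2, x3, x4, x5).
Split on x1. With x1 = 1, the clauses containing x1 are satisfied and x1' drops from the rest; 4 of the 2^4 = 16 assignments to the other variables satisfy what remains.
With x1 = 0, by the same count on the reduced clause set, 0 assignments work.
Total: 4 + 0 = 4.

4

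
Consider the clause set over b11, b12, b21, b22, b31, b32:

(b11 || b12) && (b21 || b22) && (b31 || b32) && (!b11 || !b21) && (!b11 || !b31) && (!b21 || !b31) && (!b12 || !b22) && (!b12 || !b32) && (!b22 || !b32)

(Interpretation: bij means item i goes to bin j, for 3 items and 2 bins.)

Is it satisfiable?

No

Branch on b11: set b11 = true.
(!b21) alone gives b21 = false.
(b22) alone gives b22 = true.
(!b31) alone gives b31 = false.
(b32) alone gives b32 = true.
But (!b32) is also a unit clause — contradiction.
Undo b11 and try b11 = false.
(b12) alone gives b12 = true.
(!b22) alone gives b22 = false.
(b21) alone gives b21 = true.
(!b31) alone gives b31 = false.
(b32) alone gives b32 = true.
But (!b32) is also a unit clause — contradiction.
Either choice for b11 ends in contradiction.
No assignment satisfies every clause.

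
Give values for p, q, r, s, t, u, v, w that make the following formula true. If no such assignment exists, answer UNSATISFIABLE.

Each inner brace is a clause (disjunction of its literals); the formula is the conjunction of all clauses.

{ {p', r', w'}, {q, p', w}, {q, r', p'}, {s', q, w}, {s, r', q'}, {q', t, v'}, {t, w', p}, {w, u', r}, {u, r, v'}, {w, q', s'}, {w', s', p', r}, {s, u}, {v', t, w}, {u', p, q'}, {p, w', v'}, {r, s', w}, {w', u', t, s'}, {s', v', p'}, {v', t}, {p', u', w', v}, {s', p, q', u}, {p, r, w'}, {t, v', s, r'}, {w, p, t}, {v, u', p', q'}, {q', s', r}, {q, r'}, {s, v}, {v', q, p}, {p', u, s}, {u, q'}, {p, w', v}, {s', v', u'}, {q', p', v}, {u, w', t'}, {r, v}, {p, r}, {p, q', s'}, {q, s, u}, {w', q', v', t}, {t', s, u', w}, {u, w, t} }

p: 1,  q: 1,  r: 0,  s: 0,  t: 1,  u: 1,  v: 1,  w: 1

Try s = 0.
(u) alone gives u = 1.
(v) alone gives v = 1.
(t) alone gives t = 1.
(w) alone gives w = 1.
(p) alone gives p = 1.
(r') alone gives r = 0.
All clauses hold; q can take either value.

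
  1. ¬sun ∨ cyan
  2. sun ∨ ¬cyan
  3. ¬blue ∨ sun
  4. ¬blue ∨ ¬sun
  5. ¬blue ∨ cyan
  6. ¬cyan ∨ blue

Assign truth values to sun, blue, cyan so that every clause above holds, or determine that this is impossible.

Case sun = False:
(¬cyan) alone gives cyan = False.
(¬blue) alone gives blue = False.
This assignment satisfies each clause.

sun: False,  blue: False,  cyan: False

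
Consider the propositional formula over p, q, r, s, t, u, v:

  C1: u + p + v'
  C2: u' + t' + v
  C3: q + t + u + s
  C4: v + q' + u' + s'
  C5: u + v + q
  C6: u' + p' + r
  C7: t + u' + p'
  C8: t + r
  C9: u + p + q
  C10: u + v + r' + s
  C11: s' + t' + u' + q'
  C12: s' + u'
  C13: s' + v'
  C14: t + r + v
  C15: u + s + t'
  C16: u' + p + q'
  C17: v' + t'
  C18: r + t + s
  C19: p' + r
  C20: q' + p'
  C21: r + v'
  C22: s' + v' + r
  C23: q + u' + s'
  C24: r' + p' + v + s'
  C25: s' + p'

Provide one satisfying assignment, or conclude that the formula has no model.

Case t = 1:
Unit clause (v') forces v = 0.
Unit clause (u') forces u = 0.
Unit clause (q) forces q = 1.
Unit clause (s) forces s = 1.
Unit clause (p') forces p = 0.
No clause remains; r is free.

p ↦ 0,  q ↦ 1,  r ↦ 0,  s ↦ 1,  t ↦ 1,  u ↦ 0,  v ↦ 0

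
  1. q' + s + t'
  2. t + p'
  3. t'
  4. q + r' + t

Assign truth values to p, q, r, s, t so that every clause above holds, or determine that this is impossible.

The clause (t') is unit, so t = 0.
The clause (p') is unit, so p = 0.
Suppose q = 1.
No clause remains; r, s are free.

p ↦ 0; q ↦ 1; r ↦ 0; s ↦ 1; t ↦ 0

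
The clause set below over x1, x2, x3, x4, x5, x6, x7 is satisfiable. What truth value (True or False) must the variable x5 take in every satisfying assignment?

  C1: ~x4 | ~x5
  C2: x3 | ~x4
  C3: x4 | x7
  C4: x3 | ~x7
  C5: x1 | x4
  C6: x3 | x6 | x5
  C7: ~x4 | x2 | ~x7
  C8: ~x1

Suppose x5 = 1.
(~x4) alone gives x4 = 0.
(x7) alone gives x7 = 1.
(x3) alone gives x3 = 1.
(x1) alone gives x1 = 1.
But (~x1) is also a unit clause — contradiction.
So every satisfying assignment has x5 = False.

False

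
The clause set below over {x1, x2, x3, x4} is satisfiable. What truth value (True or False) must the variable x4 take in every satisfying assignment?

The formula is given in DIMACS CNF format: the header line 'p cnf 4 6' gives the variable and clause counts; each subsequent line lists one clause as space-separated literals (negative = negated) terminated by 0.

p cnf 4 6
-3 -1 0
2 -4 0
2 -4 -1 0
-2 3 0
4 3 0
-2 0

Suppose x4 = True.
From the singleton clause (x2), x2 = True.
Now (¬x2) is unsatisfied and unit — conflict.
So every satisfying assignment has x4 = False.

False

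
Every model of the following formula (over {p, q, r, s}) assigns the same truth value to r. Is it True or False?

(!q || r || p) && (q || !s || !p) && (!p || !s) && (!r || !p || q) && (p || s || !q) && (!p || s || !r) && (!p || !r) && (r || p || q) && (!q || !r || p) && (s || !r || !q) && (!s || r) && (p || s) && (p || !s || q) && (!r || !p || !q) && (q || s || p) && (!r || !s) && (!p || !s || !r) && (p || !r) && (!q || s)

False

Suppose r = true.
Unit clause (!p) forces p = false.
That conflicts with the unit clause (p).
So every satisfying assignment has r = False.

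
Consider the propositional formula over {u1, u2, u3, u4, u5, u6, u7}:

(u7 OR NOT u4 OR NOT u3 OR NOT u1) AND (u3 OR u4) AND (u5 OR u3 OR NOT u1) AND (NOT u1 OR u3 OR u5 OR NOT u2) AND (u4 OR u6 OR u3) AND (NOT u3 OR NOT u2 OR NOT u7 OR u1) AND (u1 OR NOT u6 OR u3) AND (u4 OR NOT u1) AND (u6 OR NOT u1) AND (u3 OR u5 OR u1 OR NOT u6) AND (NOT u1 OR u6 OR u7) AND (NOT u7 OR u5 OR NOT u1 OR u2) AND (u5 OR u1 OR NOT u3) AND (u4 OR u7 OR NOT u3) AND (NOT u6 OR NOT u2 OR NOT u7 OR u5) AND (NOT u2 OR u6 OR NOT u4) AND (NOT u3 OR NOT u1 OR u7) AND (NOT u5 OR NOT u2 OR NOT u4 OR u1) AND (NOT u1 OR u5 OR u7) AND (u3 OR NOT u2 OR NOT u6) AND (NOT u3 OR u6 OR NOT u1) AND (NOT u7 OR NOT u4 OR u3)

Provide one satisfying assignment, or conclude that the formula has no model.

u1 ↦ false, u2 ↦ false, u3 ↦ true, u4 ↦ true, u5 ↦ true, u6 ↦ false, u7 ↦ false

Try u3 = true.
Try u4 = true.
Try u7 = false.
Unit clause (NOT u1) forces u1 = false.
Unit clause (u5) forces u5 = true.
Unit clause (NOT u2) forces u2 = false.
Every clause is now satisfied; u6 is unconstrained.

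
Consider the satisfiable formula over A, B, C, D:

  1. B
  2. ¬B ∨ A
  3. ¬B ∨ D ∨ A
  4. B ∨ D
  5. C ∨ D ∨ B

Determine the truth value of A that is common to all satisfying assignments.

Suppose A = False.
The clause (B) is unit, so B = True.
Now (¬B) is unsatisfied and unit — conflict.
So every satisfying assignment has A = True.

True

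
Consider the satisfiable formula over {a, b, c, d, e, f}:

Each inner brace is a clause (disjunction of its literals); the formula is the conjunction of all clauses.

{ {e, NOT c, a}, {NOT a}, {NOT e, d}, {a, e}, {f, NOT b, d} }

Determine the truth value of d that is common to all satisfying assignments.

True

Suppose d = false.
Unit clause (NOT a) forces a = false.
Unit clause (NOT e) forces e = false.
That conflicts with the unit clause (e).
So every satisfying assignment has d = True.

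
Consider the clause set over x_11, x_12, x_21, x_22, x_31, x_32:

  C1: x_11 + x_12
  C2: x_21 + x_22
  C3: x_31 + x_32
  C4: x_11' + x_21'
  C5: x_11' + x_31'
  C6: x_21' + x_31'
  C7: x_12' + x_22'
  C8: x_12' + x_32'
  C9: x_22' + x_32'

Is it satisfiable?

Unsatisfiable

Try x_11 = 1.
(x_21') alone gives x_21 = 0.
(x_22) alone gives x_22 = 1.
(x_31') alone gives x_31 = 0.
(x_32) alone gives x_32 = 1.
Now (x_32') is unsatisfied and unit — conflict.
Backtrack on x_11: now try x_11 = 0.
(x_12) alone gives x_12 = 1.
(x_22') alone gives x_22 = 0.
(x_21) alone gives x_21 = 1.
(x_31') alone gives x_31 = 0.
(x_32) alone gives x_32 = 1.
Now (x_32') is unsatisfied and unit — conflict.
Neither x_11 = 1 nor x_11 = 0 works.
No assignment satisfies every clause.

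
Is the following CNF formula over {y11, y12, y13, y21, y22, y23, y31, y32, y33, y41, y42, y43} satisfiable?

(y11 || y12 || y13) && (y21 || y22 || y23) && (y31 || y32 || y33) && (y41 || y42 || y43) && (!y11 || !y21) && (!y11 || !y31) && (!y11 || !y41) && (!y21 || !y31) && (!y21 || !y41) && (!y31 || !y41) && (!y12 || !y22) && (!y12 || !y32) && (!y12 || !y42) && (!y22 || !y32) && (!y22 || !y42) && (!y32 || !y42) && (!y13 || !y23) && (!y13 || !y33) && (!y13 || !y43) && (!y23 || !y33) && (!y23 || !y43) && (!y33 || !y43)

No, unsatisfiable

Case y11 = false:
Case y12 = true:
The clause (!y22) is unit, so y22 = false.
The clause (!y32) is unit, so y32 = false.
The clause (!y42) is unit, so y42 = false.
Case y21 = true:
The clause (!y31) is unit, so y31 = false.
The clause (y33) is unit, so y33 = true.
The clause (!y41) is unit, so y41 = false.
The clause (y43) is unit, so y43 = true.
Now (!y43) is unsatisfied and unit — conflict.
So y21 must be the other value — set y21 = false.
The clause (y23) is unit, so y23 = true.
The clause (!y13) is unit, so y13 = false.
The clause (!y33) is unit, so y33 = false.
The clause (y31) is unit, so y31 = true.
The clause (!y41) is unit, so y41 = false.
The clause (y43) is unit, so y43 = true.
Now (!y43) is unsatisfied and unit — conflict.
Either choice for y21 ends in contradiction.
So y12 must be the other value — set y12 = false.
The clause (y13) is unit, so y13 = true.
The clause (!y23) is unit, so y23 = false.
The clause (!y33) is unit, so y33 = false.
The clause (!y43) is unit, so y43 = false.
Case y21 = true:
The clause (!y31) is unit, so y31 = false.
The clause (y32) is unit, so y32 = true.
The clause (!y41) is unit, so y41 = false.
The clause (y42) is unit, so y42 = true.
Now (!y42) is unsatisfied and unit — conflict.
So y21 must be the other value — set y21 = false.
The clause (y22) is unit, so y22 = true.
The clause (!y32) is unit, so y32 = false.
The clause (y31) is unit, so y31 = true.
The clause (!y41) is unit, so y41 = false.
The clause (y42) is unit, so y42 = true.
Now (!y42) is unsatisfied and unit — conflict.
Either choice for y21 ends in contradiction.
Either choice for y12 ends in contradiction.
So y11 must be the other value — set y11 = true.
The clause (!y21) is unit, so y21 = false.
The clause (!y31) is unit, so y31 = false.
The clause (!y41) is unit, so y41 = false.
Case y22 = true:
The clause (!y12) is unit, so y12 = false.
The clause (!y32) is unit, so y32 = false.
The clause (y33) is unit, so y33 = true.
The clause (!y42) is unit, so y42 = false.
The clause (y43) is unit, so y43 = true.
Now (!y43) is unsatisfied and unit — conflict.
So y22 must be the other value — set y22 = false.
The clause (y23) is unit, so y23 = true.
The clause (!y13) is unit, so y13 = false.
The clause (!y33) is unit, so y33 = false.
The clause (y32) is unit, so y32 = true.
The clause (!y12) is unit, so y12 = false.
The clause (!y42) is unit, so y42 = false.
The clause (y43) is unit, so y43 = true.
Now (!y43) is unsatisfied and unit — conflict.
Either choice for y22 ends in contradiction.
Either choice for y11 ends in contradiction.
No assignment satisfies every clause.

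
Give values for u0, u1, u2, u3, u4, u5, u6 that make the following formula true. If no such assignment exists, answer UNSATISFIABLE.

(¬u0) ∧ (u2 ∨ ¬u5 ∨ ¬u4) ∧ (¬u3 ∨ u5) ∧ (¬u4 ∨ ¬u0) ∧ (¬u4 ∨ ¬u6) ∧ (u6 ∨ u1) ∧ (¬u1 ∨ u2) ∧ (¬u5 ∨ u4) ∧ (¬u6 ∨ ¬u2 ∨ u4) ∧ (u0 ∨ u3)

u0 ↦ False,  u1 ↦ True,  u2 ↦ True,  u3 ↦ True,  u4 ↦ True,  u5 ↦ True,  u6 ↦ False

Unit clause (¬u0) forces u0 = False.
Unit clause (u3) forces u3 = True.
Unit clause (u5) forces u5 = True.
Unit clause (u4) forces u4 = True.
Unit clause (u2) forces u2 = True.
Unit clause (¬u6) forces u6 = False.
Unit clause (u1) forces u1 = True.
All clauses are satisfied.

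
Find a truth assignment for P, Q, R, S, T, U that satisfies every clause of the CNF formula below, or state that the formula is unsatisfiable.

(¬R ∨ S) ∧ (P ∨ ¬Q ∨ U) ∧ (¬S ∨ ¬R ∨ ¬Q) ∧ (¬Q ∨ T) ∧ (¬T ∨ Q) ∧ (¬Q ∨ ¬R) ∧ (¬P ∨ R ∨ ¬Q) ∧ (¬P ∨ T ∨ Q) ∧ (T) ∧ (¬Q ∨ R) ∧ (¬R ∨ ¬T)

UNSATISFIABLE

The clause (T) is unit, so T = True.
The clause (Q) is unit, so Q = True.
The clause (¬R) is unit, so R = False.
But (R) is also a unit clause — contradiction.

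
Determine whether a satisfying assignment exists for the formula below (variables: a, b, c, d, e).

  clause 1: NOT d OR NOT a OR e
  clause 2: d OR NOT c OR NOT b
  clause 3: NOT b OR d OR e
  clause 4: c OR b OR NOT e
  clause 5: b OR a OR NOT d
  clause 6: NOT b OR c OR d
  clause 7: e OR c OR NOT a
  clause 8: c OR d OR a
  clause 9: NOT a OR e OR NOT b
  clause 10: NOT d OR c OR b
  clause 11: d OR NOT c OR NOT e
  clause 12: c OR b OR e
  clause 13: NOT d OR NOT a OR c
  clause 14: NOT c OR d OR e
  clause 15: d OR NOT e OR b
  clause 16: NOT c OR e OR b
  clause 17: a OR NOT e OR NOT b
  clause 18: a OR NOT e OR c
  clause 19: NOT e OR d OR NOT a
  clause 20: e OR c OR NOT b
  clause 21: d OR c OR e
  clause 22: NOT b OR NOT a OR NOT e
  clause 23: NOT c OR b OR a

Branch on d: set d = true.
Branch on a: set a = true.
(e) alone gives e = true.
(c) alone gives c = true.
(NOT b) alone gives b = false.
This assignment satisfies each clause.
A satisfying assignment: a ↦ true; b ↦ false; c ↦ true; d ↦ true; e ↦ true.

Satisfiable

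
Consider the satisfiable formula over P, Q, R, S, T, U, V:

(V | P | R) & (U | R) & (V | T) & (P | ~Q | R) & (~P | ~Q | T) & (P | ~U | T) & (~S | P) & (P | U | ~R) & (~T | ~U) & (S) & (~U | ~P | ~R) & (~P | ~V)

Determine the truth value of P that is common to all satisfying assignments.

True

Suppose P = 0.
From the singleton clause (~S), S = 0.
Now (S) is unsatisfied and unit — conflict.
So every satisfying assignment has P = True.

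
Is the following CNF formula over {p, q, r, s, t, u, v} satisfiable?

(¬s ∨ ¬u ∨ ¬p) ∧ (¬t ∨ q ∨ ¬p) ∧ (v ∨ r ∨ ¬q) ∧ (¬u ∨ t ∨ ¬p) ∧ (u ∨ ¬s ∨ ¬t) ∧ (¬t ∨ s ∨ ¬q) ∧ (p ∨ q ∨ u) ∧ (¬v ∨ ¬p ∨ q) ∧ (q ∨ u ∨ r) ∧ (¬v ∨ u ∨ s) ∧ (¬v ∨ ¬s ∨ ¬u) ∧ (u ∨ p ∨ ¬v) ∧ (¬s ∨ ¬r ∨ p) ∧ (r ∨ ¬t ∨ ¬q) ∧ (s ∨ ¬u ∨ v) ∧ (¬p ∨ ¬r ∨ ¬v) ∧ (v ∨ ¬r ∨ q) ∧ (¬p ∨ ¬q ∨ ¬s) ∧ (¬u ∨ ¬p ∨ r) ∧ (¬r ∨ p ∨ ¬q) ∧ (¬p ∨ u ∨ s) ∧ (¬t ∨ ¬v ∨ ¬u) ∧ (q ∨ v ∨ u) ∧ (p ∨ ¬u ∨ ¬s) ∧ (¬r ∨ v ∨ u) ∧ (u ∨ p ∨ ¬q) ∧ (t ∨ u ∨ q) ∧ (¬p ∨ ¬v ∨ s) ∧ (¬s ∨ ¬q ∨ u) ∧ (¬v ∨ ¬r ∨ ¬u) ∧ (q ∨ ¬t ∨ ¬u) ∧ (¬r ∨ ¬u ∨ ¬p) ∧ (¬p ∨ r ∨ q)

Yes

Case s = False:
Case t = False:
Case u = True:
From the singleton clause (¬p), p = False.
From the singleton clause (v), v = True.
From the singleton clause (¬r), r = False.
Every clause is now satisfied; q is unconstrained.
A satisfying assignment: p: False, q: True, r: False, s: False, t: False, u: True, v: True.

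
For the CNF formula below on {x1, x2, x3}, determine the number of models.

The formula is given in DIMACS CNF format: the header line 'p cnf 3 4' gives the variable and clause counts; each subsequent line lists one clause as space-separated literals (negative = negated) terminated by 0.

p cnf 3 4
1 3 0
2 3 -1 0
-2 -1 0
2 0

1

There are 2^3 = 8 truth assignments over (x1, x2, x3).
Split on x2. With x2 = True, the clauses containing x2 are satisfied and ¬x2 drops from the rest; 1 of the 2^2 = 4 assignments to the other variables satisfy what remains.
With x2 = False, by the same count on the reduced clause set, 0 assignments work.
Total: 1 + 0 = 1.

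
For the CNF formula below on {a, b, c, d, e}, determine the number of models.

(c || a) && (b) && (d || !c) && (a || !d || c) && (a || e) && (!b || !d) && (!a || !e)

1

There are 2^5 = 32 truth assignments over (a, b, c, d, e).
Split on e. With e = true, the clauses containing e are satisfied and !e drops from the rest; 0 of the 2^4 = 16 assignments to the other variables satisfy what remains.
With e = false, by the same count on the reduced clause set, 1 assignment works.
Total: 0 + 1 = 1.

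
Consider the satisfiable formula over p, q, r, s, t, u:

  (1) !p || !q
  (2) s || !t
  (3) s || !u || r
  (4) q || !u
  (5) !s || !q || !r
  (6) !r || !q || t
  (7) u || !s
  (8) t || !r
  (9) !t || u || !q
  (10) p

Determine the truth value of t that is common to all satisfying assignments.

False

Suppose t = true.
From the singleton clause (s), s = true.
From the singleton clause (u), u = true.
From the singleton clause (q), q = true.
From the singleton clause (!p), p = false.
Now (p) is unsatisfied and unit — conflict.
So every satisfying assignment has t = False.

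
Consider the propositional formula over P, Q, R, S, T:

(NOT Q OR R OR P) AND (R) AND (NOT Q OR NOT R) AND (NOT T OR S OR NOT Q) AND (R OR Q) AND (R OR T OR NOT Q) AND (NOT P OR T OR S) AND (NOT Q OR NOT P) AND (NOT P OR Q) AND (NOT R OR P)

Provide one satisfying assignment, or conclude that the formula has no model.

(R) alone gives R = true.
(NOT Q) alone gives Q = false.
(NOT P) alone gives P = false.
But (P) is also a unit clause — contradiction.

UNSATISFIABLE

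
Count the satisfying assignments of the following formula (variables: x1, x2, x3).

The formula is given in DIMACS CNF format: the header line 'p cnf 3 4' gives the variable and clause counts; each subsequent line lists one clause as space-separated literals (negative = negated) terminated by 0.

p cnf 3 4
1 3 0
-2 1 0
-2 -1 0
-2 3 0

3

There are 2^3 = 8 truth assignments over (x1, x2, x3).
Check each against the 4 clauses (columns in the order x1, x2, x3):
  F F F  ✗ fails (x1 ∨ x3)
  F F T  ✓ satisfies all
  F T F  ✗ fails (x1 ∨ x3)
  F T T  ✗ fails (¬x2 ∨ x1)
  T F F  ✓ satisfies all
  T F T  ✓ satisfies all
  T T F  ✗ fails (¬x2 ∨ ¬x1)
  T T T  ✗ fails (¬x2 ∨ ¬x1)
3 of the 8 rows are models.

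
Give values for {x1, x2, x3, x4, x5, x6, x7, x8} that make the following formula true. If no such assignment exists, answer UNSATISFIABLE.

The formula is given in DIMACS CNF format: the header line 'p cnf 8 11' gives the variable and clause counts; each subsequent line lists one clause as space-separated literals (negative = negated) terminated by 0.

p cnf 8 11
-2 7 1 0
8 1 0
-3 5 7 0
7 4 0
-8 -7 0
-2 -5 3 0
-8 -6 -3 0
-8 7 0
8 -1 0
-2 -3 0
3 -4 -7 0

Case x8 = True:
(¬x7) alone gives x7 = False.
But (x7) is also a unit clause — contradiction.
Backtrack on x8: now try x8 = False.
(x1) alone gives x1 = True.
But (¬x1) is also a unit clause — contradiction.
Both values of x8 lead to a conflict.

UNSATISFIABLE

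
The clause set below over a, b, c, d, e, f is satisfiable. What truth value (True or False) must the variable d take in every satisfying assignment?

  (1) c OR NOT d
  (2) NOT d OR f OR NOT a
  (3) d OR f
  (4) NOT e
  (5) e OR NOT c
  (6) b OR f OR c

Suppose d = true.
Unit clause (c) forces c = true.
Unit clause (NOT e) forces e = false.
That conflicts with the unit clause (e).
So every satisfying assignment has d = False.

False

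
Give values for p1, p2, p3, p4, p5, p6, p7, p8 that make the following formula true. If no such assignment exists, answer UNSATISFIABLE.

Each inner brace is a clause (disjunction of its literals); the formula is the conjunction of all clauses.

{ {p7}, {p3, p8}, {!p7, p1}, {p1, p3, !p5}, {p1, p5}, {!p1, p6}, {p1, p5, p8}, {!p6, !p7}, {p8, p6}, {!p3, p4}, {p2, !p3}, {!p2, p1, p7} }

UNSATISFIABLE

From the singleton clause (p7), p7 = true.
From the singleton clause (p1), p1 = true.
From the singleton clause (p6), p6 = true.
Now (!p6) is unsatisfied and unit — conflict.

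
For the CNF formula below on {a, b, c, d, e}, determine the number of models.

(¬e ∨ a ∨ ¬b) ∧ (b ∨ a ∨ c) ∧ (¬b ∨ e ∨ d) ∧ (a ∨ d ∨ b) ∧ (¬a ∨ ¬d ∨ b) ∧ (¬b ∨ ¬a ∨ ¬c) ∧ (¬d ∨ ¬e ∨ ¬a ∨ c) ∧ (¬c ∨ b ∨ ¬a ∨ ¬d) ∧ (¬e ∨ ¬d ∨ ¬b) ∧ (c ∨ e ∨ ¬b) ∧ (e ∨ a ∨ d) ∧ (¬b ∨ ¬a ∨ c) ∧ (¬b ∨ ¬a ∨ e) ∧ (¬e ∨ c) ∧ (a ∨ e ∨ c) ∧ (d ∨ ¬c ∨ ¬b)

There are 2^5 = 32 truth assignments over (a, b, c, d, e).
Split on c. With c = True, the clauses containing c are satisfied and ¬c drops from the rest; 5 of the 2^4 = 16 assignments to the other variables satisfy what remains.
With c = False, by the same count on the reduced clause set, 1 assignment works.
Total: 5 + 1 = 6.

6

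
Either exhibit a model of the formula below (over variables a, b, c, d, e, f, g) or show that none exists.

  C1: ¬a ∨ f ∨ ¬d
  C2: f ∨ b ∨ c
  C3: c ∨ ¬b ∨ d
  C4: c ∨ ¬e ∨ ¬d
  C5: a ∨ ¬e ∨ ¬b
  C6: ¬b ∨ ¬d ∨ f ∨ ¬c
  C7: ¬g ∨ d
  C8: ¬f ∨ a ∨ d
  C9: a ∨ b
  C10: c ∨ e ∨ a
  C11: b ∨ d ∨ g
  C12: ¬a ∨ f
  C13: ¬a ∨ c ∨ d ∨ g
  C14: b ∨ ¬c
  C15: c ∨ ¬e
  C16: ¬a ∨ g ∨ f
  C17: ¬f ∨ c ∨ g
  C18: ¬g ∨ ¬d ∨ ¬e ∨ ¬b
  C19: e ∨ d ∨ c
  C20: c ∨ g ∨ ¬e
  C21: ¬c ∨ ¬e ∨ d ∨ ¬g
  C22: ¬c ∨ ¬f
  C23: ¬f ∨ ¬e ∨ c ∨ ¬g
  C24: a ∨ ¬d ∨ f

a=True; b=False; c=False; d=True; e=False; f=True; g=True

Case g = True:
The clause (d) is unit, so d = True.
Case a = True:
The clause (f) is unit, so f = True.
The clause (¬c) is unit, so c = False.
The clause (¬e) is unit, so e = False.
Every clause is now satisfied; b is unconstrained.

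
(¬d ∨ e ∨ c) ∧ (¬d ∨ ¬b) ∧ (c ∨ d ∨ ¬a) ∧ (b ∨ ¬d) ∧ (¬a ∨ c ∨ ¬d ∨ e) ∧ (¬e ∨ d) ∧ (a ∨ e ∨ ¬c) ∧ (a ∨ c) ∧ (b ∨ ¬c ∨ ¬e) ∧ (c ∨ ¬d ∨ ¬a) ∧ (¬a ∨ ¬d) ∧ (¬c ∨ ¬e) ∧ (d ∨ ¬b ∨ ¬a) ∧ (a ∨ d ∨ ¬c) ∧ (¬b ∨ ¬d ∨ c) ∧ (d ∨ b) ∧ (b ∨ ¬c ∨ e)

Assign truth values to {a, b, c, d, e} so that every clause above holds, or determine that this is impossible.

UNSATISFIABLE

Case d = False:
Unit clause (¬e) forces e = False.
Unit clause (b) forces b = True.
Unit clause (¬a) forces a = False.
Unit clause (¬c) forces c = False.
Now (c) is unsatisfied and unit — conflict.
Backtrack on d: now try d = True.
Unit clause (¬b) forces b = False.
Now (b) is unsatisfied and unit — conflict.
Neither d = True nor d = False works.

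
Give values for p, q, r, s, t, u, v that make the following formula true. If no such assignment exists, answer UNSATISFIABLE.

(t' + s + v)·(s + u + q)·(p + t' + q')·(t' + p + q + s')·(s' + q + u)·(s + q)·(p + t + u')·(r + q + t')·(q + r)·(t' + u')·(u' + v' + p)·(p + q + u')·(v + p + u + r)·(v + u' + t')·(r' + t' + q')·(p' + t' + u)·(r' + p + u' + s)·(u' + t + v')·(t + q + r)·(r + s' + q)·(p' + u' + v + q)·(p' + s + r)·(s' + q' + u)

Case s = 0:
From the singleton clause (q), q = 1.
Case t = 0:
Case p = 1:
From the singleton clause (r), r = 1.
Case u = 1:
From the singleton clause (v'), v = 0.
All clauses are satisfied.

p=1, q=1, r=1, s=0, t=0, u=1, v=0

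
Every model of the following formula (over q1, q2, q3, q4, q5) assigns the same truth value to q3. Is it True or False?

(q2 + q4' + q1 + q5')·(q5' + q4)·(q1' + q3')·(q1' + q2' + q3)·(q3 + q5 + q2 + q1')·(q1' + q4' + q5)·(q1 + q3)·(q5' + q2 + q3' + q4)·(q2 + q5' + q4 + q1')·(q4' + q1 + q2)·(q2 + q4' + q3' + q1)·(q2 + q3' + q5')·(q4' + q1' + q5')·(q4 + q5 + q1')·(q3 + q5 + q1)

True

Suppose q3 = 0.
Unit clause (q1) forces q1 = 1.
Unit clause (q2') forces q2 = 0.
Unit clause (q5) forces q5 = 1.
Unit clause (q4) forces q4 = 1.
But (q4') is also a unit clause — contradiction.
So every satisfying assignment has q3 = True.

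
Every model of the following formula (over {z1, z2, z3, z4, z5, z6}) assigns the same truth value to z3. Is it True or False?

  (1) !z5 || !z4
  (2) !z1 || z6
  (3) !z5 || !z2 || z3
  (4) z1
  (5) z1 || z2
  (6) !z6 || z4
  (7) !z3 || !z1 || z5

Suppose z3 = true.
Unit clause (z1) forces z1 = true.
Unit clause (z6) forces z6 = true.
Unit clause (z4) forces z4 = true.
Unit clause (!z5) forces z5 = false.
That conflicts with the unit clause (z5).
So every satisfying assignment has z3 = False.

False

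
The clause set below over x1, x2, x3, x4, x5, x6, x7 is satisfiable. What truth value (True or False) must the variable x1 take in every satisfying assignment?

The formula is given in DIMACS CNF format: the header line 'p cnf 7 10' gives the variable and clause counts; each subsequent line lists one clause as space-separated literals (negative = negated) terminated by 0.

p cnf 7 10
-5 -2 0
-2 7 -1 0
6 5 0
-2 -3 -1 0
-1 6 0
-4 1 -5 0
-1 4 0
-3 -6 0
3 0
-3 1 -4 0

Suppose x1 = True.
The clause (x6) is unit, so x6 = True.
The clause (x4) is unit, so x4 = True.
The clause (¬x3) is unit, so x3 = False.
That conflicts with the unit clause (x3).
So every satisfying assignment has x1 = False.

False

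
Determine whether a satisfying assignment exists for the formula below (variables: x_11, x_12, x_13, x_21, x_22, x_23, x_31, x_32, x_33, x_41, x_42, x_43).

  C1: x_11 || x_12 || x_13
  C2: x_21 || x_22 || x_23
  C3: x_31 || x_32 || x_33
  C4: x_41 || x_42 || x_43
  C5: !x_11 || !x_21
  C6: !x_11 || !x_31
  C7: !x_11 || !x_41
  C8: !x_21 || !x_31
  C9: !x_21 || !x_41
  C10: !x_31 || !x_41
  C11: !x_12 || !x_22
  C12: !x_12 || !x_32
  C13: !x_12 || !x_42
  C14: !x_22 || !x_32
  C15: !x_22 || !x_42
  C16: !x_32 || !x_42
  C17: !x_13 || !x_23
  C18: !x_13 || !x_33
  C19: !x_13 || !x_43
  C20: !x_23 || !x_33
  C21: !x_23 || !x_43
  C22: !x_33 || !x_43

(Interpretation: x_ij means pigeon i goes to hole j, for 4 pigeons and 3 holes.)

No, unsatisfiable

Case x_11 = false:
Case x_12 = true:
(!x_22) alone gives x_22 = false.
(!x_32) alone gives x_32 = false.
(!x_42) alone gives x_42 = false.
Case x_21 = true:
(!x_31) alone gives x_31 = false.
(x_33) alone gives x_33 = true.
(!x_41) alone gives x_41 = false.
(x_43) alone gives x_43 = true.
That conflicts with the unit clause (!x_43).
So x_21 must be the other value — set x_21 = false.
(x_23) alone gives x_23 = true.
(!x_13) alone gives x_13 = false.
(!x_33) alone gives x_33 = false.
(x_31) alone gives x_31 = true.
(!x_41) alone gives x_41 = false.
(x_43) alone gives x_43 = true.
That conflicts with the unit clause (!x_43).
Neither x_21 = true nor x_21 = false works.
So x_12 must be the other value — set x_12 = false.
(x_13) alone gives x_13 = true.
(!x_23) alone gives x_23 = false.
(!x_33) alone gives x_33 = false.
(!x_43) alone gives x_43 = false.
Case x_21 = true:
(!x_31) alone gives x_31 = false.
(x_32) alone gives x_32 = true.
(!x_41) alone gives x_41 = false.
(x_42) alone gives x_42 = true.
That conflicts with the unit clause (!x_42).
So x_21 must be the other value — set x_21 = false.
(x_22) alone gives x_22 = true.
(!x_32) alone gives x_32 = false.
(x_31) alone gives x_31 = true.
(!x_41) alone gives x_41 = false.
(x_42) alone gives x_42 = true.
That conflicts with the unit clause (!x_42).
Neither x_21 = true nor x_21 = false works.
Neither x_12 = true nor x_12 = false works.
So x_11 must be the other value — set x_11 = true.
(!x_21) alone gives x_21 = false.
(!x_31) alone gives x_31 = false.
(!x_41) alone gives x_41 = false.
Case x_22 = true:
(!x_12) alone gives x_12 = false.
(!x_32) alone gives x_32 = false.
(x_33) alone gives x_33 = true.
(!x_42) alone gives x_42 = false.
(x_43) alone gives x_43 = true.
That conflicts with the unit clause (!x_43).
So x_22 must be the other value — set x_22 = false.
(x_23) alone gives x_23 = true.
(!x_13) alone gives x_13 = false.
(!x_33) alone gives x_33 = false.
(x_32) alone gives x_32 = true.
(!x_12) alone gives x_12 = false.
(!x_42) alone gives x_42 = false.
(x_43) alone gives x_43 = true.
That conflicts with the unit clause (!x_43).
Neither x_22 = true nor x_22 = false works.
Neither x_11 = true nor x_11 = false works.
No assignment satisfies every clause.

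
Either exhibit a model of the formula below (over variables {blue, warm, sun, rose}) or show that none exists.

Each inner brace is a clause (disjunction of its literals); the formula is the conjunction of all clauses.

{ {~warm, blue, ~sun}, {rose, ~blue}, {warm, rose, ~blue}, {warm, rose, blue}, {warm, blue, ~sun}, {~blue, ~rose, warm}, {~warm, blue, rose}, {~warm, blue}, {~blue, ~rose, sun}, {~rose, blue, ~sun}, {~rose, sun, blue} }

Branch on rose: set rose = 1.
Branch on blue: set blue = 1.
The clause (warm) is unit, so warm = 1.
The clause (sun) is unit, so sun = 1.
This assignment satisfies each clause.

blue=1,  warm=1,  sun=1,  rose=1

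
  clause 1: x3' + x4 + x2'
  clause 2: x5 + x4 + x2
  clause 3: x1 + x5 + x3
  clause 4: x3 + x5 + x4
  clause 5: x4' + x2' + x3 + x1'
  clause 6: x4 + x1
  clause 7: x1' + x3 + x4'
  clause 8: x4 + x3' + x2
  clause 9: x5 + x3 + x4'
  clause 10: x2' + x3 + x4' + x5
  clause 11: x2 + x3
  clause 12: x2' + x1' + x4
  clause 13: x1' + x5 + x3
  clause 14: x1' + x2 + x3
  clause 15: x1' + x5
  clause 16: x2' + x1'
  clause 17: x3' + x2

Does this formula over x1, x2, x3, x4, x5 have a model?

Yes

Suppose x4 = 1.
Suppose x1 = 0.
Suppose x5 = 1.
Suppose x2 = 1.
No clause remains; x3 is free.
A satisfying assignment: x1: 0,  x2: 1,  x3: 0,  x4: 1,  x5: 1.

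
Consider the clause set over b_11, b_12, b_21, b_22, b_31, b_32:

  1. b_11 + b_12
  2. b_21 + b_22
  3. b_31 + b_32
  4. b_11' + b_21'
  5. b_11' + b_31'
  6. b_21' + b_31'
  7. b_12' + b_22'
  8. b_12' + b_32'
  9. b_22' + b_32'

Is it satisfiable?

Unsatisfiable

Suppose b_11 = 1.
Unit clause (b_21') forces b_21 = 0.
Unit clause (b_22) forces b_22 = 1.
Unit clause (b_31') forces b_31 = 0.
Unit clause (b_32) forces b_32 = 1.
That conflicts with the unit clause (b_32').
So b_11 must be the other value — set b_11 = 0.
Unit clause (b_12) forces b_12 = 1.
Unit clause (b_22') forces b_22 = 0.
Unit clause (b_21) forces b_21 = 1.
Unit clause (b_31') forces b_31 = 0.
Unit clause (b_32) forces b_32 = 1.
That conflicts with the unit clause (b_32').
Either choice for b_11 ends in contradiction.
No assignment satisfies every clause.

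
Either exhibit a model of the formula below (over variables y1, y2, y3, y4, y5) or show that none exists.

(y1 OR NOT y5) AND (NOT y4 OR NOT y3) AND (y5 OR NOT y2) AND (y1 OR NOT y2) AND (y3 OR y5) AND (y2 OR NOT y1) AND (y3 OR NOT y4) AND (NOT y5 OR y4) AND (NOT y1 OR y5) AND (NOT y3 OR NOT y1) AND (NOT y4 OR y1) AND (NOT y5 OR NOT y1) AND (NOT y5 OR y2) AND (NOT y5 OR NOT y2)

Suppose y1 = false.
(NOT y5) alone gives y5 = false.
(NOT y2) alone gives y2 = false.
(y3) alone gives y3 = true.
(NOT y4) alone gives y4 = false.
This assignment satisfies each clause.

y1=false; y2=false; y3=true; y4=false; y5=false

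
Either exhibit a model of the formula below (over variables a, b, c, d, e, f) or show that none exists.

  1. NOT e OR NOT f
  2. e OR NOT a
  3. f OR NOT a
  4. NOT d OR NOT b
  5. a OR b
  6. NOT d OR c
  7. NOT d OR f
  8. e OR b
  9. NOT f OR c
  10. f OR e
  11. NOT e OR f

a ↦ false,  b ↦ true,  c ↦ true,  d ↦ false,  e ↦ false,  f ↦ true

Try e = false.
Unit clause (NOT a) forces a = false.
Unit clause (b) forces b = true.
Unit clause (NOT d) forces d = false.
Unit clause (f) forces f = true.
Unit clause (c) forces c = true.
This assignment satisfies each clause.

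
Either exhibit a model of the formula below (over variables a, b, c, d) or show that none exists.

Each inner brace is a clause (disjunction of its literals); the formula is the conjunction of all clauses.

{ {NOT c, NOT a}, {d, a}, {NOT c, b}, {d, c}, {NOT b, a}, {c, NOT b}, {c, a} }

a ↦ true; b ↦ false; c ↦ false; d ↦ true

Try c = false.
Unit clause (d) forces d = true.
Unit clause (NOT b) forces b = false.
Unit clause (a) forces a = true.
Every clause now holds.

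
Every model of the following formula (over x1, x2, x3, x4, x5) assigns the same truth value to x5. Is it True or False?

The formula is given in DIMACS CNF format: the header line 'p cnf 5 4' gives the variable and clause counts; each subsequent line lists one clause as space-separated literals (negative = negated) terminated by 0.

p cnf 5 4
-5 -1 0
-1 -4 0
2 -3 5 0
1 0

Suppose x5 = True.
(¬x1) alone gives x1 = False.
That conflicts with the unit clause (x1).
So every satisfying assignment has x5 = False.

False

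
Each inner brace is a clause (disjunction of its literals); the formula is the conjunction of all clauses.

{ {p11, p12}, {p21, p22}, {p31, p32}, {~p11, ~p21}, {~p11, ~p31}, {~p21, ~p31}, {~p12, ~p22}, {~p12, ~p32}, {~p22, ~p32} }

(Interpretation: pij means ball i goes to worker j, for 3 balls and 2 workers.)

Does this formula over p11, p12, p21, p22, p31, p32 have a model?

Try p11 = 1.
From the singleton clause (~p21), p21 = 0.
From the singleton clause (p22), p22 = 1.
From the singleton clause (~p31), p31 = 0.
From the singleton clause (p32), p32 = 1.
That conflicts with the unit clause (~p32).
So p11 must be the other value — set p11 = 0.
From the singleton clause (p12), p12 = 1.
From the singleton clause (~p22), p22 = 0.
From the singleton clause (p21), p21 = 1.
From the singleton clause (~p31), p31 = 0.
From the singleton clause (p32), p32 = 1.
That conflicts with the unit clause (~p32).
Both values of p11 lead to a conflict.
No assignment satisfies every clause.

No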